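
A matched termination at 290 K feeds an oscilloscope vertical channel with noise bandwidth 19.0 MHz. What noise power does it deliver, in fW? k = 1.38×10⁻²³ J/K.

P_n = kTB = 1.38×10⁻²³ × 290 × 1.90×10⁷ = 7.60×10⁻¹⁴ W = 76.0 fW

76.0 fW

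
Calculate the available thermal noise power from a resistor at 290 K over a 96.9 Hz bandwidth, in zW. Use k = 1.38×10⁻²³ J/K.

388 zW

P_n = kTB = 1.38×10⁻²³ × 290 × 9.69×10¹ = 3.88×10⁻¹⁹ W = 388 zW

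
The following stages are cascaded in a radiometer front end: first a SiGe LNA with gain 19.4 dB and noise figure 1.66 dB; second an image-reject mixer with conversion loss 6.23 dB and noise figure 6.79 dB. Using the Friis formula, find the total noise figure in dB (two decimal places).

Convert to linear (a loss of L dB is a gain of −L dB): F_i = 10^(NF_i/10), G_i = 10^(G_i,dB/10)
  Stage 1: F_1 = 10^(1.66/10) = 1.466, G_1 = 10^(19.4/10) = 87.10
  Stage 2: F_2 = 10^(6.79/10) = 4.775, G_2 = 10^(−6.23/10) = 0.2382
Friis cascade:
  F = 1.466 + (4.775 − 1)/87.10 = 1.509
NF = 10 log₁₀(1.509) = 1.79 dB

1.79 dB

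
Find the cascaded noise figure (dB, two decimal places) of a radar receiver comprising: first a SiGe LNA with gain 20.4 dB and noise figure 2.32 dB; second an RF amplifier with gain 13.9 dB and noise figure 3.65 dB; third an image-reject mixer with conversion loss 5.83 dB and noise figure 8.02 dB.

2.36 dB

Convert to linear (a loss of L dB is a gain of −L dB): F_i = 10^(NF_i/10), G_i = 10^(G_i,dB/10)
  Stage 1: F_1 = 10^(2.32/10) = 1.706, G_1 = 10^(20.4/10) = 109.6
  Stage 2: F_2 = 10^(3.65/10) = 2.317, G_2 = 10^(13.9/10) = 24.55
  Stage 3: F_3 = 10^(8.02/10) = 6.339, G_3 = 10^(−5.83/10) = 0.2612
Friis cascade:
  F = 1.706 + (2.317 − 1)/109.6 + (6.339 − 1)/2692 = 1.720
NF = 10 log₁₀(1.720) = 2.36 dB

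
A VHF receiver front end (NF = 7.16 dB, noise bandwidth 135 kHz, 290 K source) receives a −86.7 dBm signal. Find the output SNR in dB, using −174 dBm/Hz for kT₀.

Noise floor: N = −174 + 10 log₁₀(B) + NF
10 log₁₀(1.35×10⁵) = 51.3 dB
N = −174 + 51.3 + 7.16 = −115.54 dBm
SNR = P_sig − N = −86.7 − (−115.54) = 28.84 dB → 28.8 dB

28.8 dB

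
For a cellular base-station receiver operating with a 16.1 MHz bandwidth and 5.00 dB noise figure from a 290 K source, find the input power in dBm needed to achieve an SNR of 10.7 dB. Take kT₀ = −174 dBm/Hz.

−86.2 dBm

Sensitivity = −174 + 10 log₁₀(B) + NF + SNR_min
= −174 + 72.07 + 5.00 + 10.7
= −86.23 dBm → −86.2 dBm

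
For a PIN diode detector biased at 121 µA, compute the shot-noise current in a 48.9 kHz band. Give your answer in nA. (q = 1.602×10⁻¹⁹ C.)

1.38 nA

I_n = √(2qI·B)
2qI·B = 2 × 1.602×10⁻¹⁹ × 1.21×10⁻⁴ × 4.89×10⁴ = 1.90×10⁻¹⁸ A²
I_n = √(1.90×10⁻¹⁸) = 1.38×10⁻⁹ A = 1.38 nA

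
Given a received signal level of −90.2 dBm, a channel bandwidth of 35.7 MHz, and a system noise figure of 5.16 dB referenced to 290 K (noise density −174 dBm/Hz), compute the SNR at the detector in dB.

3.1 dB

Noise floor: N = −174 + 10 log₁₀(B) + NF
10 log₁₀(3.57×10⁷) = 75.53 dB
N = −174 + 75.53 + 5.16 = −93.31 dBm
SNR = P_sig − N = −90.2 − (−93.31) = 3.11 dB → 3.1 dB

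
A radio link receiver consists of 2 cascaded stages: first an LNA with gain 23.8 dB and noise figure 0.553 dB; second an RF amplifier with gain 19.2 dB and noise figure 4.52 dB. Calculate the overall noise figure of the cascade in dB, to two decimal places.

Convert to linear (a loss of L dB is a gain of −L dB): F_i = 10^(NF_i/10), G_i = 10^(G_i,dB/10)
  Stage 1: F_1 = 10^(0.553/10) = 1.136, G_1 = 10^(23.8/10) = 239.9
  Stage 2: F_2 = 10^(4.52/10) = 2.831, G_2 = 10^(19.2/10) = 83.18
Friis cascade:
  F = 1.136 + (2.831 − 1)/239.9 = 1.143
NF = 10 log₁₀(1.143) = 0.58 dB

0.58 dB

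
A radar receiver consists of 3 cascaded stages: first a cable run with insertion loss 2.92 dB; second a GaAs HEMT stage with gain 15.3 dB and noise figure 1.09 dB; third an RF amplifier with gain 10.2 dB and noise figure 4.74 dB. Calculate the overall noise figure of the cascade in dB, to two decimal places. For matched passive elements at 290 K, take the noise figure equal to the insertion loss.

Convert to linear (a loss of L dB is a gain of −L dB): F_i = 10^(NF_i/10), G_i = 10^(G_i,dB/10)
  Stage 1: F_1 = 10^(2.92/10) = 1.959, G_1 = 10^(−2.92/10) = 0.5105
  Stage 2: F_2 = 10^(1.09/10) = 1.285, G_2 = 10^(15.3/10) = 33.88
  Stage 3: F_3 = 10^(4.74/10) = 2.979, G_3 = 10^(10.2/10) = 10.47
Friis cascade:
  F = 1.959 + (1.285 − 1)/0.5105 + (2.979 − 1)/17.30 = 2.632
NF = 10 log₁₀(2.632) = 4.20 dB

4.20 dB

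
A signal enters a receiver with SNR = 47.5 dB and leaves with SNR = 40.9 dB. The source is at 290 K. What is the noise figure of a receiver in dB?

NF (dB) = SNR_in(dB) − SNR_out(dB) when the source is at T₀
NF = 47.5 − 40.9 = 6.6 dB

6.6 dB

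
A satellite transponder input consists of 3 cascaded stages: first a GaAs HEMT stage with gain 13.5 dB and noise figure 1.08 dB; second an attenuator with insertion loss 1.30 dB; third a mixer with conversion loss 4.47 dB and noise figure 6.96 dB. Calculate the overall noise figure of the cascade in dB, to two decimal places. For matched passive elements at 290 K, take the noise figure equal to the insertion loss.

Convert to linear (a loss of L dB is a gain of −L dB): F_i = 10^(NF_i/10), G_i = 10^(G_i,dB/10)
  Stage 1: F_1 = 10^(1.08/10) = 1.282, G_1 = 10^(13.5/10) = 22.39
  Stage 2: F_2 = 10^(1.30/10) = 1.349, G_2 = 10^(−1.30/10) = 0.7413
  Stage 3: F_3 = 10^(6.96/10) = 4.966, G_3 = 10^(−4.47/10) = 0.3573
Friis cascade:
  F = 1.282 + (1.349 − 1)/22.39 + (4.966 − 1)/16.60 = 1.537
NF = 10 log₁₀(1.537) = 1.87 dB

1.87 dB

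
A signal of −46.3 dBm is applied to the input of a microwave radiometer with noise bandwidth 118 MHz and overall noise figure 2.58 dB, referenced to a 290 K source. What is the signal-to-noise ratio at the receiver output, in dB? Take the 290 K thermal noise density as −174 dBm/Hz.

44.4 dB

Noise floor: N = −174 + 10 log₁₀(B) + NF
10 log₁₀(1.18×10⁸) = 80.72 dB
N = −174 + 80.72 + 2.58 = −90.70 dBm
SNR = P_sig − N = −46.3 − (−90.70) = 44.40 dB → 44.4 dB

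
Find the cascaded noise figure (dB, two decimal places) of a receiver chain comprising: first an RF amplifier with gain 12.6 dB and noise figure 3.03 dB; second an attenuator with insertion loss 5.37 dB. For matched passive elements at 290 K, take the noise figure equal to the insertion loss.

3.31 dB

Convert to linear (a loss of L dB is a gain of −L dB): F_i = 10^(NF_i/10), G_i = 10^(G_i,dB/10)
  Stage 1: F_1 = 10^(3.03/10) = 2.009, G_1 = 10^(12.6/10) = 18.20
  Stage 2: F_2 = 10^(5.37/10) = 3.443, G_2 = 10^(−5.37/10) = 0.2904
Friis cascade:
  F = 2.009 + (3.443 − 1)/18.20 = 2.143
NF = 10 log₁₀(2.143) = 3.31 dB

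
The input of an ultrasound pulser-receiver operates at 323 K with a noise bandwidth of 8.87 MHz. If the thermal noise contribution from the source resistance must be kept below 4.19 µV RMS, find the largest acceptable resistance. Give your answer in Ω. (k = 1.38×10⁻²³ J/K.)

Johnson–Nyquist: V_n = √(4kTRB) ⇒ R = V_n² / (4kTB)
4kTB = 4 × 1.38×10⁻²³ × 323 × 8.87×10⁶ = 1.58×10⁻¹³
R = (4.19×10⁻⁶)² / 1.58×10⁻¹³ = 1.11×10² Ω = 111 Ω

111 Ω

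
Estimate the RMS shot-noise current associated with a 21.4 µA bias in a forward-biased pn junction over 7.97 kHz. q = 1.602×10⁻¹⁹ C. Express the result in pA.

234 pA

I_n = √(2qI·B)
2qI·B = 2 × 1.602×10⁻¹⁹ × 2.14×10⁻⁵ × 7.97×10³ = 5.46×10⁻²⁰ A²
I_n = √(5.46×10⁻²⁰) = 2.34×10⁻¹⁰ A = 234 pA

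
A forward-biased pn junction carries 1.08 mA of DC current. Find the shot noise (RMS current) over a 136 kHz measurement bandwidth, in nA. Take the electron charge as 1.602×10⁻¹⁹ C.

I_n = √(2qI·B)
2qI·B = 2 × 1.602×10⁻¹⁹ × 1.08×10⁻³ × 1.36×10⁵ = 4.71×10⁻¹⁷ A²
I_n = √(4.71×10⁻¹⁷) = 6.86×10⁻⁹ A = 6.86 nA

6.86 nA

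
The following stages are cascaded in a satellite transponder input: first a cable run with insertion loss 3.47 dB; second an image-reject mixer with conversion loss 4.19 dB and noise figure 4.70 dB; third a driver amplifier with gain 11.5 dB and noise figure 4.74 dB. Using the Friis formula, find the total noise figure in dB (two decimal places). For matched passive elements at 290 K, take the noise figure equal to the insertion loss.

12.58 dB

Convert to linear (a loss of L dB is a gain of −L dB): F_i = 10^(NF_i/10), G_i = 10^(G_i,dB/10)
  Stage 1: F_1 = 10^(3.47/10) = 2.223, G_1 = 10^(−3.47/10) = 0.4498
  Stage 2: F_2 = 10^(4.70/10) = 2.951, G_2 = 10^(−4.19/10) = 0.3811
  Stage 3: F_3 = 10^(4.74/10) = 2.979, G_3 = 10^(11.5/10) = 14.13
Friis cascade:
  F = 2.223 + (2.951 − 1)/0.4498 + (2.979 − 1)/0.1714 = 18.11
NF = 10 log₁₀(18.11) = 12.58 dB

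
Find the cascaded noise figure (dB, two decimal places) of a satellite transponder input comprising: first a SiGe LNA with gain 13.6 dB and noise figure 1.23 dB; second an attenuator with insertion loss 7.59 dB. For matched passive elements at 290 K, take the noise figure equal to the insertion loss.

1.86 dB

Convert to linear (a loss of L dB is a gain of −L dB): F_i = 10^(NF_i/10), G_i = 10^(G_i,dB/10)
  Stage 1: F_1 = 10^(1.23/10) = 1.327, G_1 = 10^(13.6/10) = 22.91
  Stage 2: F_2 = 10^(7.59/10) = 5.741, G_2 = 10^(−7.59/10) = 0.1742
Friis cascade:
  F = 1.327 + (5.741 − 1)/22.91 = 1.534
NF = 10 log₁₀(1.534) = 1.86 dB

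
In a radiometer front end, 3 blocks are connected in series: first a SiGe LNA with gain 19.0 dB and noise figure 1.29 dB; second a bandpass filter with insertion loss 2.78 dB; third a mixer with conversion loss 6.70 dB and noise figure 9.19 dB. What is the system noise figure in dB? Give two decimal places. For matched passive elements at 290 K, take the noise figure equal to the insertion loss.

Convert to linear (a loss of L dB is a gain of −L dB): F_i = 10^(NF_i/10), G_i = 10^(G_i,dB/10)
  Stage 1: F_1 = 10^(1.29/10) = 1.346, G_1 = 10^(19.0/10) = 79.43
  Stage 2: F_2 = 10^(2.78/10) = 1.897, G_2 = 10^(−2.78/10) = 0.5272
  Stage 3: F_3 = 10^(9.19/10) = 8.299, G_3 = 10^(−6.70/10) = 0.2138
Friis cascade:
  F = 1.346 + (1.897 − 1)/79.43 + (8.299 − 1)/41.88 = 1.531
NF = 10 log₁₀(1.531) = 1.85 dB

1.85 dB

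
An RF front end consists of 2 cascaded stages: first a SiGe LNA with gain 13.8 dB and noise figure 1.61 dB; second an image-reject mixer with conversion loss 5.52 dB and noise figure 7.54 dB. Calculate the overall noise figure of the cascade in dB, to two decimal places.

Convert to linear (a loss of L dB is a gain of −L dB): F_i = 10^(NF_i/10), G_i = 10^(G_i,dB/10)
  Stage 1: F_1 = 10^(1.61/10) = 1.449, G_1 = 10^(13.8/10) = 23.99
  Stage 2: F_2 = 10^(7.54/10) = 5.675, G_2 = 10^(−5.52/10) = 0.2805
Friis cascade:
  F = 1.449 + (5.675 − 1)/23.99 = 1.644
NF = 10 log₁₀(1.644) = 2.16 dB

2.16 dB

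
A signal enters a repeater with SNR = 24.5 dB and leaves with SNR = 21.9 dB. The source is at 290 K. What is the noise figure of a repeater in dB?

NF (dB) = SNR_in(dB) − SNR_out(dB) when the source is at T₀
NF = 24.5 − 21.9 = 2.6 dB

2.6 dB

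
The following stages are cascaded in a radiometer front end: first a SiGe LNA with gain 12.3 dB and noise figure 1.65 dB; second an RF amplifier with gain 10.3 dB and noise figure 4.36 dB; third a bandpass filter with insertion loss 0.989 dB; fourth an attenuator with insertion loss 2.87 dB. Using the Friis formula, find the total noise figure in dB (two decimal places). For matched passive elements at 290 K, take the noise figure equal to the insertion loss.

Convert to linear (a loss of L dB is a gain of −L dB): F_i = 10^(NF_i/10), G_i = 10^(G_i,dB/10)
  Stage 1: F_1 = 10^(1.65/10) = 1.462, G_1 = 10^(12.3/10) = 16.98
  Stage 2: F_2 = 10^(4.36/10) = 2.729, G_2 = 10^(10.3/10) = 10.72
  Stage 3: F_3 = 10^(0.989/10) = 1.256, G_3 = 10^(−0.989/10) = 0.7963
  Stage 4: F_4 = 10^(2.87/10) = 1.936, G_4 = 10^(−2.87/10) = 0.5164
Friis cascade:
  F = 1.462 + (2.729 − 1)/16.98 + (1.256 − 1)/182.0 + (1.936 − 1)/144.9 = 1.572
NF = 10 log₁₀(1.572) = 1.96 dB

1.96 dB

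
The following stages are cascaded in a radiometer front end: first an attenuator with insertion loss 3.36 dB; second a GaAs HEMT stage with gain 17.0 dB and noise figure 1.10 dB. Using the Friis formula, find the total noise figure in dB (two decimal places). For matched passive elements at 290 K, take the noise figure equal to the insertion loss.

Convert to linear (a loss of L dB is a gain of −L dB): F_i = 10^(NF_i/10), G_i = 10^(G_i,dB/10)
  Stage 1: F_1 = 10^(3.36/10) = 2.168, G_1 = 10^(−3.36/10) = 0.4613
  Stage 2: F_2 = 10^(1.10/10) = 1.288, G_2 = 10^(17.0/10) = 50.12
Friis cascade:
  F = 2.168 + (1.288 − 1)/0.4613 = 2.793
NF = 10 log₁₀(2.793) = 4.46 dB

4.46 dB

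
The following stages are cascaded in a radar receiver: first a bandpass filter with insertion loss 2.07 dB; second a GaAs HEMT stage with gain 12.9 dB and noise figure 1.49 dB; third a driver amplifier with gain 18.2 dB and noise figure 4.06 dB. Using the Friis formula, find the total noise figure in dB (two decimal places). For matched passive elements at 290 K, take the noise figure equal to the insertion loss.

Convert to linear (a loss of L dB is a gain of −L dB): F_i = 10^(NF_i/10), G_i = 10^(G_i,dB/10)
  Stage 1: F_1 = 10^(2.07/10) = 1.611, G_1 = 10^(−2.07/10) = 0.6209
  Stage 2: F_2 = 10^(1.49/10) = 1.409, G_2 = 10^(12.9/10) = 19.50
  Stage 3: F_3 = 10^(4.06/10) = 2.547, G_3 = 10^(18.2/10) = 66.07
Friis cascade:
  F = 1.611 + (1.409 − 1)/0.6209 + (2.547 − 1)/12.11 = 2.398
NF = 10 log₁₀(2.398) = 3.80 dB

3.80 dB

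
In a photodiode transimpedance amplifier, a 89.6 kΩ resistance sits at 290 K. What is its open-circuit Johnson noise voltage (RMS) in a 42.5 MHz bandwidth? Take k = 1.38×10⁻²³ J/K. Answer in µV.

247 µV

V_n = √(4kTRB)
4kTRB = 4 × 1.38×10⁻²³ × 290 × 8.96×10⁴ × 4.25×10⁷ = 6.10×10⁻⁸ V²
V_n = √(6.10×10⁻⁸) = 2.47×10⁻⁴ V = 247 µV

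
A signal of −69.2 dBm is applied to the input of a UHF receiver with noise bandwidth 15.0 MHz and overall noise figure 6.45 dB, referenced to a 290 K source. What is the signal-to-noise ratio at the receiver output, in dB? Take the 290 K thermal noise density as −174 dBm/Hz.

26.6 dB

Noise floor: N = −174 + 10 log₁₀(B) + NF
10 log₁₀(1.50×10⁷) = 71.76 dB
N = −174 + 71.76 + 6.45 = −95.79 dBm
SNR = P_sig − N = −69.2 − (−95.79) = 26.59 dB → 26.6 dB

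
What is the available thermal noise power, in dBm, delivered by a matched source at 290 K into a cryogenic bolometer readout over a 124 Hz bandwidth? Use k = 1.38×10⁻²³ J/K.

−153.0 dBm

P_n = kTB = 1.38×10⁻²³ × 290 × 1.24×10² = 4.96×10⁻¹⁹ W
In dBm: 10 log₁₀(4.96×10⁻¹⁹ / 10⁻³) = −153.0 dBm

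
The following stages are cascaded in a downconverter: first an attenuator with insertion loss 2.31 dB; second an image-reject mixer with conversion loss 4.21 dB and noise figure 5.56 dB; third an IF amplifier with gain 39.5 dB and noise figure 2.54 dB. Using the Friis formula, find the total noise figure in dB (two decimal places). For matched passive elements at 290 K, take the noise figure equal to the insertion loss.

9.86 dB

Convert to linear (a loss of L dB is a gain of −L dB): F_i = 10^(NF_i/10), G_i = 10^(G_i,dB/10)
  Stage 1: F_1 = 10^(2.31/10) = 1.702, G_1 = 10^(−2.31/10) = 0.5875
  Stage 2: F_2 = 10^(5.56/10) = 3.597, G_2 = 10^(−4.21/10) = 0.3793
  Stage 3: F_3 = 10^(2.54/10) = 1.795, G_3 = 10^(39.5/10) = 8913
Friis cascade:
  F = 1.702 + (3.597 − 1)/0.5875 + (1.795 − 1)/0.2228 = 9.690
NF = 10 log₁₀(9.690) = 9.86 dB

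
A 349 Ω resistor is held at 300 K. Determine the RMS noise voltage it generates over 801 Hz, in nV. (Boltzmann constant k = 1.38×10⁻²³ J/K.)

68.0 nV

V_n = √(4kTRB)
4kTRB = 4 × 1.38×10⁻²³ × 300 × 3.49×10² × 8.01×10² = 4.63×10⁻¹⁵ V²
V_n = √(4.63×10⁻¹⁵) = 6.80×10⁻⁸ V = 68.0 nV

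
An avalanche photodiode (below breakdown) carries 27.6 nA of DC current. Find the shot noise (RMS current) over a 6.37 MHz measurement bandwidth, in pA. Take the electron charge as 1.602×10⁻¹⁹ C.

237 pA

I_n = √(2qI·B)
2qI·B = 2 × 1.602×10⁻¹⁹ × 2.76×10⁻⁸ × 6.37×10⁶ = 5.63×10⁻²⁰ A²
I_n = √(5.63×10⁻²⁰) = 2.37×10⁻¹⁰ A = 237 pA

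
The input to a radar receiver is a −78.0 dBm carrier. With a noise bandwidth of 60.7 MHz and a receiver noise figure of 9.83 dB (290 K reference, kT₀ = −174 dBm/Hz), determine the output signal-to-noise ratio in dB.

Noise floor: N = −174 + 10 log₁₀(B) + NF
10 log₁₀(6.07×10⁷) = 77.83 dB
N = −174 + 77.83 + 9.83 = −86.34 dBm
SNR = P_sig − N = −78.0 − (−86.34) = 8.34 dB → 8.3 dB

8.3 dB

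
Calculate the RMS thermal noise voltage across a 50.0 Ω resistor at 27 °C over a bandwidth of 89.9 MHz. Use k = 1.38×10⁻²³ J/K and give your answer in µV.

8.63 µV

T = 27 °C + 273.15 = 300.15 K
V_n = √(4kTRB)
4kTRB = 4 × 1.38×10⁻²³ × 300.15 × 5.00×10¹ × 8.99×10⁷ = 7.45×10⁻¹¹ V²
V_n = √(7.45×10⁻¹¹) = 8.63×10⁻⁶ V = 8.63 µV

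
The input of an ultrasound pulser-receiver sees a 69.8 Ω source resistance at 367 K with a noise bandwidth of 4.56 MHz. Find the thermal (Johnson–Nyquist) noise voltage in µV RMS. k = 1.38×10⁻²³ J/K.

V_n = √(4kTRB)
4kTRB = 4 × 1.38×10⁻²³ × 367 × 6.98×10¹ × 4.56×10⁶ = 6.45×10⁻¹² V²
V_n = √(6.45×10⁻¹²) = 2.54×10⁻⁶ V = 2.54 µV

2.54 µV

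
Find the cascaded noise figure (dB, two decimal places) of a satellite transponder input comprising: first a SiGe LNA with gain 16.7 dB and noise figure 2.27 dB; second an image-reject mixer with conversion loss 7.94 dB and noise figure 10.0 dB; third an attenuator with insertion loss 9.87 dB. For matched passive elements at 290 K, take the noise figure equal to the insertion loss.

Convert to linear (a loss of L dB is a gain of −L dB): F_i = 10^(NF_i/10), G_i = 10^(G_i,dB/10)
  Stage 1: F_1 = 10^(2.27/10) = 1.687, G_1 = 10^(16.7/10) = 46.77
  Stage 2: F_2 = 10^(10.0/10) = 10.00, G_2 = 10^(−7.94/10) = 0.1607
  Stage 3: F_3 = 10^(9.87/10) = 9.705, G_3 = 10^(−9.87/10) = 0.1030
Friis cascade:
  F = 1.687 + (10.00 − 1)/46.77 + (9.705 − 1)/7.516 = 3.037
NF = 10 log₁₀(3.037) = 4.82 dB

4.82 dB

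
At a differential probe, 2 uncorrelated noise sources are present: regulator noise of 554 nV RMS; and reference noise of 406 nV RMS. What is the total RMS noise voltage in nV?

Uncorrelated sources add in power (mean-square): V_tot = √(ΣV_i²)
V_tot = √[(5.54×10⁻⁷)² + (4.06×10⁻⁷)²] = 6.87×10⁻⁷ V = 687 nV

687 nV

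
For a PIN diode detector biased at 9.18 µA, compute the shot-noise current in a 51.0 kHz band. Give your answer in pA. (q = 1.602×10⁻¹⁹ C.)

I_n = √(2qI·B)
2qI·B = 2 × 1.602×10⁻¹⁹ × 9.18×10⁻⁶ × 5.10×10⁴ = 1.50×10⁻¹⁹ A²
I_n = √(1.50×10⁻¹⁹) = 3.87×10⁻¹⁰ A = 387 pA

387 pA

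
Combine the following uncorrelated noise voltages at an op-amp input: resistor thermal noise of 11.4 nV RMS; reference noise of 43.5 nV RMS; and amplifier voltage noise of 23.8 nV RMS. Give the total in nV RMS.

Uncorrelated sources add in power (mean-square): V_tot = √(ΣV_i²)
V_tot = √[(1.14×10⁻⁸)² + (4.35×10⁻⁸)² + (2.38×10⁻⁸)²] = 5.09×10⁻⁸ V = 50.9 nV

50.9 nV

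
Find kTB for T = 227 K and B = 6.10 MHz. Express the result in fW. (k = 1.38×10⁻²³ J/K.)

19.1 fW

P_n = kTB = 1.38×10⁻²³ × 227 × 6.10×10⁶ = 1.91×10⁻¹⁴ W = 19.1 fW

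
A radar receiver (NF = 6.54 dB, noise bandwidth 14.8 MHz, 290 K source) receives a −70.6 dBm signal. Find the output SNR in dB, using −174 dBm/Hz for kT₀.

25.2 dB

Noise floor: N = −174 + 10 log₁₀(B) + NF
10 log₁₀(1.48×10⁷) = 71.7 dB
N = −174 + 71.7 + 6.54 = −95.76 dBm
SNR = P_sig − N = −70.6 − (−95.76) = 25.16 dB → 25.2 dB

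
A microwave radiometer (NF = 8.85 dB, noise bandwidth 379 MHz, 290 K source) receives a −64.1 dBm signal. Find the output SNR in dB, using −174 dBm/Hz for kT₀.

15.3 dB

Noise floor: N = −174 + 10 log₁₀(B) + NF
10 log₁₀(3.79×10⁸) = 85.79 dB
N = −174 + 85.79 + 8.85 = −79.36 dBm
SNR = P_sig − N = −64.1 − (−79.36) = 15.26 dB → 15.3 dB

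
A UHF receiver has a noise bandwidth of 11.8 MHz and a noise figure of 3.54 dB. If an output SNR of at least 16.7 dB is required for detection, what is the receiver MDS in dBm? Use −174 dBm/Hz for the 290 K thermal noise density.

−83.0 dBm

Sensitivity = −174 + 10 log₁₀(B) + NF + SNR_min
= −174 + 70.72 + 3.54 + 16.7
= −83.04 dBm → −83.0 dBm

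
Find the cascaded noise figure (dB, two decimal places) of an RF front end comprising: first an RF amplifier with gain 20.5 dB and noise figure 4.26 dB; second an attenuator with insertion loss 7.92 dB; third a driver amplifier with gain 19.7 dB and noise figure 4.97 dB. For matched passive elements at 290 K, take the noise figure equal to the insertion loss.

Convert to linear (a loss of L dB is a gain of −L dB): F_i = 10^(NF_i/10), G_i = 10^(G_i,dB/10)
  Stage 1: F_1 = 10^(4.26/10) = 2.667, G_1 = 10^(20.5/10) = 112.2
  Stage 2: F_2 = 10^(7.92/10) = 6.194, G_2 = 10^(−7.92/10) = 0.1614
  Stage 3: F_3 = 10^(4.97/10) = 3.141, G_3 = 10^(19.7/10) = 93.33
Friis cascade:
  F = 2.667 + (6.194 − 1)/112.2 + (3.141 − 1)/18.11 = 2.831
NF = 10 log₁₀(2.831) = 4.52 dB

4.52 dB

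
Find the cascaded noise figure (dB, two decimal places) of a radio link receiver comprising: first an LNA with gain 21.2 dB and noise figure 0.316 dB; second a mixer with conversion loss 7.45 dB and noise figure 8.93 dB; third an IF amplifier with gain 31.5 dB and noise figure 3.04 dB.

Convert to linear (a loss of L dB is a gain of −L dB): F_i = 10^(NF_i/10), G_i = 10^(G_i,dB/10)
  Stage 1: F_1 = 10^(0.316/10) = 1.075, G_1 = 10^(21.2/10) = 131.8
  Stage 2: F_2 = 10^(8.93/10) = 7.816, G_2 = 10^(−7.45/10) = 0.1799
  Stage 3: F_3 = 10^(3.04/10) = 2.014, G_3 = 10^(31.5/10) = 1413
Friis cascade:
  F = 1.075 + (7.816 − 1)/131.8 + (2.014 − 1)/23.71 = 1.170
NF = 10 log₁₀(1.170) = 0.68 dB

0.68 dB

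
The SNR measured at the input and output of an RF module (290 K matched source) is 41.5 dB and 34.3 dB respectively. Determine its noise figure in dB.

NF (dB) = SNR_in(dB) − SNR_out(dB) when the source is at T₀
NF = 41.5 − 34.3 = 7.2 dB

7.2 dB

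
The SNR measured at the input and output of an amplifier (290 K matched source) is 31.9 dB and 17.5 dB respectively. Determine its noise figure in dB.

14.4 dB

NF (dB) = SNR_in(dB) − SNR_out(dB) when the source is at T₀
NF = 31.9 − 17.5 = 14.4 dB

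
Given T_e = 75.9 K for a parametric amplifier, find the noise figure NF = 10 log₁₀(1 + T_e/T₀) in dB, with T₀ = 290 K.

1.01 dB

F = 1 + T_e/T₀ = 1 + 75.9/290 = 1.26172
NF = 10 log₁₀(1.26172) = 1.01 dB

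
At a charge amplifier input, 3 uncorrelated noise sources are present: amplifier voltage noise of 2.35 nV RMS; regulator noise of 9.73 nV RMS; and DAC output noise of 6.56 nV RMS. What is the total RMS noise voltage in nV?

Uncorrelated sources add in power (mean-square): V_tot = √(ΣV_i²)
V_tot = √[(2.35×10⁻⁹)² + (9.73×10⁻⁹)² + (6.56×10⁻⁹)²] = 1.20×10⁻⁸ V = 12.0 nV

12.0 nV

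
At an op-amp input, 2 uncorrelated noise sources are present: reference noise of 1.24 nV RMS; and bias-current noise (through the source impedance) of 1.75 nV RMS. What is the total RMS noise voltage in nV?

2.14 nV

Uncorrelated sources add in power (mean-square): V_tot = √(ΣV_i²)
V_tot = √[(1.24×10⁻⁹)² + (1.75×10⁻⁹)²] = 2.14×10⁻⁹ V = 2.14 nV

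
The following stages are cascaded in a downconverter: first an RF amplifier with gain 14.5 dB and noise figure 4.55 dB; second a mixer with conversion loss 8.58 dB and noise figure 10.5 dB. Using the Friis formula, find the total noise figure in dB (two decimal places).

Convert to linear (a loss of L dB is a gain of −L dB): F_i = 10^(NF_i/10), G_i = 10^(G_i,dB/10)
  Stage 1: F_1 = 10^(4.55/10) = 2.851, G_1 = 10^(14.5/10) = 28.18
  Stage 2: F_2 = 10^(10.5/10) = 11.22, G_2 = 10^(−8.58/10) = 0.1387
Friis cascade:
  F = 2.851 + (11.22 − 1)/28.18 = 3.214
NF = 10 log₁₀(3.214) = 5.07 dB

5.07 dB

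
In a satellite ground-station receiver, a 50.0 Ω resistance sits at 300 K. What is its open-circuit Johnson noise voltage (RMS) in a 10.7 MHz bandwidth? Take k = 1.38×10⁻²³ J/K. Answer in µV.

V_n = √(4kTRB)
4kTRB = 4 × 1.38×10⁻²³ × 300 × 5.00×10¹ × 1.07×10⁷ = 8.86×10⁻¹² V²
V_n = √(8.86×10⁻¹²) = 2.98×10⁻⁶ V = 2.98 µV

2.98 µV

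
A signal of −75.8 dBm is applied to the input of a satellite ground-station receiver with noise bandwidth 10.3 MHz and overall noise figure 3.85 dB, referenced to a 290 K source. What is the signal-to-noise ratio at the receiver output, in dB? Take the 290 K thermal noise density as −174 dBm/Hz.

24.2 dB

Noise floor: N = −174 + 10 log₁₀(B) + NF
10 log₁₀(1.03×10⁷) = 70.13 dB
N = −174 + 70.13 + 3.85 = −100.02 dBm
SNR = P_sig − N = −75.8 − (−100.02) = 24.22 dB → 24.2 dB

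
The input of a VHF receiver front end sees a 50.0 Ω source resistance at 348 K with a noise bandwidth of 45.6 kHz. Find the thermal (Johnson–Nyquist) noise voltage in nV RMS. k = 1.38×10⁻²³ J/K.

209 nV

V_n = √(4kTRB)
4kTRB = 4 × 1.38×10⁻²³ × 348 × 5.00×10¹ × 4.56×10⁴ = 4.38×10⁻¹⁴ V²
V_n = √(4.38×10⁻¹⁴) = 2.09×10⁻⁷ V = 209 nV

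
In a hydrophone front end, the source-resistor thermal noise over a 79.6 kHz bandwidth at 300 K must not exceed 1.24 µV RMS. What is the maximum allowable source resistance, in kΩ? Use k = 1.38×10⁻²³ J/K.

1.17 kΩ

Johnson–Nyquist: V_n = √(4kTRB) ⇒ R = V_n² / (4kTB)
4kTB = 4 × 1.38×10⁻²³ × 300 × 7.96×10⁴ = 1.32×10⁻¹⁵
R = (1.24×10⁻⁶)² / 1.32×10⁻¹⁵ = 1.17×10³ Ω = 1.17 kΩ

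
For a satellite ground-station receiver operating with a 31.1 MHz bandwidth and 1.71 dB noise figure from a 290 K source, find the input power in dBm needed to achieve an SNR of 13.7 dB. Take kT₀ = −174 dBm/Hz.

−83.7 dBm

Sensitivity = −174 + 10 log₁₀(B) + NF + SNR_min
= −174 + 74.93 + 1.71 + 13.7
= −83.66 dBm → −83.7 dBm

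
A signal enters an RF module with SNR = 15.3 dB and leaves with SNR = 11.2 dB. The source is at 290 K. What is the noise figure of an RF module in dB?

4.1 dB

NF (dB) = SNR_in(dB) − SNR_out(dB) when the source is at T₀
NF = 15.3 − 11.2 = 4.1 dB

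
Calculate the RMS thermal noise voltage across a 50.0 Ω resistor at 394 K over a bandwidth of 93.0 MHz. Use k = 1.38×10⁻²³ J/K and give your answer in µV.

10.1 µV

V_n = √(4kTRB)
4kTRB = 4 × 1.38×10⁻²³ × 394 × 5.00×10¹ × 9.30×10⁷ = 1.01×10⁻¹⁰ V²
V_n = √(1.01×10⁻¹⁰) = 1.01×10⁻⁵ V = 10.1 µV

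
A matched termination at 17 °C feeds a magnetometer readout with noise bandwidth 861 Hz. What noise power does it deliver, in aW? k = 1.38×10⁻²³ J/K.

3.45 aW

T = 17 °C + 273.15 = 290.15 K
P_n = kTB = 1.38×10⁻²³ × 290.15 × 8.61×10² = 3.45×10⁻¹⁸ W = 3.45 aW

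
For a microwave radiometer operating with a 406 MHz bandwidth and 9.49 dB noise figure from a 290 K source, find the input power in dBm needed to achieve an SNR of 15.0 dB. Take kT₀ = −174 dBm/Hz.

Sensitivity = −174 + 10 log₁₀(B) + NF + SNR_min
= −174 + 86.09 + 9.49 + 15.0
= −63.42 dBm → −63.4 dBm

−63.4 dBm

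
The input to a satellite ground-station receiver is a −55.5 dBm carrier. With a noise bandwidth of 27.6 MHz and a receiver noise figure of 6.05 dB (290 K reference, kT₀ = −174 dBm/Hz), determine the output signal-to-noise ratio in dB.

Noise floor: N = −174 + 10 log₁₀(B) + NF
10 log₁₀(2.76×10⁷) = 74.41 dB
N = −174 + 74.41 + 6.05 = −93.54 dBm
SNR = P_sig − N = −55.5 − (−93.54) = 38.04 dB → 38.0 dB

38.0 dB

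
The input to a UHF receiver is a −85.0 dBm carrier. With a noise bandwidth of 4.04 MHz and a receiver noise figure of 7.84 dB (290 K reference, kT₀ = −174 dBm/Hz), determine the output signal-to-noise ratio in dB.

Noise floor: N = −174 + 10 log₁₀(B) + NF
10 log₁₀(4.04×10⁶) = 66.06 dB
N = −174 + 66.06 + 7.84 = −100.10 dBm
SNR = P_sig − N = −85.0 − (−100.10) = 15.10 dB → 15.1 dB

15.1 dB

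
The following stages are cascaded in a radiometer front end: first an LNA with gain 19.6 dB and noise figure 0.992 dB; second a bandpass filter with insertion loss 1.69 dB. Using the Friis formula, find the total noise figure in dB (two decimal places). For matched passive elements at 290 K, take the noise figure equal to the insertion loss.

Convert to linear (a loss of L dB is a gain of −L dB): F_i = 10^(NF_i/10), G_i = 10^(G_i,dB/10)
  Stage 1: F_1 = 10^(0.992/10) = 1.257, G_1 = 10^(19.6/10) = 91.20
  Stage 2: F_2 = 10^(1.69/10) = 1.476, G_2 = 10^(−1.69/10) = 0.6776
Friis cascade:
  F = 1.257 + (1.476 − 1)/91.20 = 1.262
NF = 10 log₁₀(1.262) = 1.01 dB

1.01 dB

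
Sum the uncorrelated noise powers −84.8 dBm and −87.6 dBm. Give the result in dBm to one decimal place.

−83.0 dBm

Convert to linear, add, convert back:
P₁ = 3.31×10⁻¹² W, P₂ = 1.74×10⁻¹² W
P_tot = 5.05×10⁻¹² W → 10 log₁₀(P_tot / 10⁻³) = −83.0 dBm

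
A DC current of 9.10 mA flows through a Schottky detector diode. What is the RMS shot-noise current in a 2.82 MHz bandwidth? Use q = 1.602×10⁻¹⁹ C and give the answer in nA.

I_n = √(2qI·B)
2qI·B = 2 × 1.602×10⁻¹⁹ × 9.10×10⁻³ × 2.82×10⁶ = 8.22×10⁻¹⁵ A²
I_n = √(8.22×10⁻¹⁵) = 9.07×10⁻⁸ A = 90.7 nA

90.7 nA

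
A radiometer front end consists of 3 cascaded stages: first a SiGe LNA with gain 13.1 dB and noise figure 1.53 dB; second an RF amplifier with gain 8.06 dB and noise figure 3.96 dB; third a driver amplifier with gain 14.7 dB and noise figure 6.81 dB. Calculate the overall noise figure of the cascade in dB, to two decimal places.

Convert to linear (a loss of L dB is a gain of −L dB): F_i = 10^(NF_i/10), G_i = 10^(G_i,dB/10)
  Stage 1: F_1 = 10^(1.53/10) = 1.422, G_1 = 10^(13.1/10) = 20.42
  Stage 2: F_2 = 10^(3.96/10) = 2.489, G_2 = 10^(8.06/10) = 6.397
  Stage 3: F_3 = 10^(6.81/10) = 4.797, G_3 = 10^(14.7/10) = 29.51
Friis cascade:
  F = 1.422 + (2.489 − 1)/20.42 + (4.797 − 1)/130.6 = 1.524
NF = 10 log₁₀(1.524) = 1.83 dB

1.83 dB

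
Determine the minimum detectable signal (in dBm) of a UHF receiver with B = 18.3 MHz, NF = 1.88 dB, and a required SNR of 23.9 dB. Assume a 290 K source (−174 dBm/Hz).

−75.6 dBm

Sensitivity = −174 + 10 log₁₀(B) + NF + SNR_min
= −174 + 72.62 + 1.88 + 23.9
= −75.60 dBm → −75.6 dBm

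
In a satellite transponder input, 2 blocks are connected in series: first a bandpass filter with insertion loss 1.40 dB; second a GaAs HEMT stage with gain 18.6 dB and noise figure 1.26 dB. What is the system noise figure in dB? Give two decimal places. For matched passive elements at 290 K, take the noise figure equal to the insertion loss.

Convert to linear (a loss of L dB is a gain of −L dB): F_i = 10^(NF_i/10), G_i = 10^(G_i,dB/10)
  Stage 1: F_1 = 10^(1.40/10) = 1.380, G_1 = 10^(−1.40/10) = 0.7244
  Stage 2: F_2 = 10^(1.26/10) = 1.337, G_2 = 10^(18.6/10) = 72.44
Friis cascade:
  F = 1.380 + (1.337 − 1)/0.7244 = 1.845
NF = 10 log₁₀(1.845) = 2.66 dB

2.66 dB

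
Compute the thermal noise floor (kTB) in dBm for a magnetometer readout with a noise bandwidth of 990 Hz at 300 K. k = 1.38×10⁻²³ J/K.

−143.9 dBm

P_n = kTB = 1.38×10⁻²³ × 300 × 9.90×10² = 4.10×10⁻¹⁸ W
In dBm: 10 log₁₀(4.10×10⁻¹⁸ / 10⁻³) = −143.9 dBm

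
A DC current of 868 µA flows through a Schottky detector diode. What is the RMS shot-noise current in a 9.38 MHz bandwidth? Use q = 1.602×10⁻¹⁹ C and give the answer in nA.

I_n = √(2qI·B)
2qI·B = 2 × 1.602×10⁻¹⁹ × 8.68×10⁻⁴ × 9.38×10⁶ = 2.61×10⁻¹⁵ A²
I_n = √(2.61×10⁻¹⁵) = 5.11×10⁻⁸ A = 51.1 nA

51.1 nA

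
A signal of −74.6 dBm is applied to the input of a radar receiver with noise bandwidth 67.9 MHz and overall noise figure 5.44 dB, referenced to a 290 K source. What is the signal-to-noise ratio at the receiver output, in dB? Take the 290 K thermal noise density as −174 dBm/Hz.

15.6 dB

Noise floor: N = −174 + 10 log₁₀(B) + NF
10 log₁₀(6.79×10⁷) = 78.32 dB
N = −174 + 78.32 + 5.44 = −90.24 dBm
SNR = P_sig − N = −74.6 − (−90.24) = 15.64 dB → 15.6 dB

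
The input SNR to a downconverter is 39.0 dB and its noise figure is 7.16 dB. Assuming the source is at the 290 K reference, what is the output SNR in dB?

By definition F = SNR_in/SNR_out, so in dB: SNR_out = SNR_in − NF
SNR_out = 39.0 − 7.16 = 31.84 dB

31.84 dB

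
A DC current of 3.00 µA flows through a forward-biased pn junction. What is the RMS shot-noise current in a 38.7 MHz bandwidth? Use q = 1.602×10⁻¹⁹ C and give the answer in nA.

I_n = √(2qI·B)
2qI·B = 2 × 1.602×10⁻¹⁹ × 3.00×10⁻⁶ × 3.87×10⁷ = 3.72×10⁻¹⁷ A²
I_n = √(3.72×10⁻¹⁷) = 6.10×10⁻⁹ A = 6.10 nA

6.10 nA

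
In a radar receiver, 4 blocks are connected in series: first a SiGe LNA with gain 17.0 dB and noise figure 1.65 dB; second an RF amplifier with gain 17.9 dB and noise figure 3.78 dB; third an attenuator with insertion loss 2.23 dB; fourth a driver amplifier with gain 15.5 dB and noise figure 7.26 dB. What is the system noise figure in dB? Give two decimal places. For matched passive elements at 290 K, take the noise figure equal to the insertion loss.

1.74 dB

Convert to linear (a loss of L dB is a gain of −L dB): F_i = 10^(NF_i/10), G_i = 10^(G_i,dB/10)
  Stage 1: F_1 = 10^(1.65/10) = 1.462, G_1 = 10^(17.0/10) = 50.12
  Stage 2: F_2 = 10^(3.78/10) = 2.388, G_2 = 10^(17.9/10) = 61.66
  Stage 3: F_3 = 10^(2.23/10) = 1.671, G_3 = 10^(−2.23/10) = 0.5984
  Stage 4: F_4 = 10^(7.26/10) = 5.321, G_4 = 10^(15.5/10) = 35.48
Friis cascade:
  F = 1.462 + (2.388 − 1)/50.12 + (1.671 − 1)/3090 + (5.321 − 1)/1849 = 1.492
NF = 10 log₁₀(1.492) = 1.74 dB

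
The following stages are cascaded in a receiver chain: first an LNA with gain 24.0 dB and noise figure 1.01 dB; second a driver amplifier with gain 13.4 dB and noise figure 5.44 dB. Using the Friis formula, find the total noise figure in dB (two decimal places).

Convert to linear (a loss of L dB is a gain of −L dB): F_i = 10^(NF_i/10), G_i = 10^(G_i,dB/10)
  Stage 1: F_1 = 10^(1.01/10) = 1.262, G_1 = 10^(24.0/10) = 251.2
  Stage 2: F_2 = 10^(5.44/10) = 3.499, G_2 = 10^(13.4/10) = 21.88
Friis cascade:
  F = 1.262 + (3.499 − 1)/251.2 = 1.272
NF = 10 log₁₀(1.272) = 1.04 dB

1.04 dB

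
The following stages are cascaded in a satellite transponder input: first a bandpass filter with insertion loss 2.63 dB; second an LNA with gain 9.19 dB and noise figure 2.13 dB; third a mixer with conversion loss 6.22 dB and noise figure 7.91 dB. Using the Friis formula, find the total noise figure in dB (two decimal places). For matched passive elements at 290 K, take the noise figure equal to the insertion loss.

6.17 dB

Convert to linear (a loss of L dB is a gain of −L dB): F_i = 10^(NF_i/10), G_i = 10^(G_i,dB/10)
  Stage 1: F_1 = 10^(2.63/10) = 1.832, G_1 = 10^(−2.63/10) = 0.5458
  Stage 2: F_2 = 10^(2.13/10) = 1.633, G_2 = 10^(9.19/10) = 8.299
  Stage 3: F_3 = 10^(7.91/10) = 6.180, G_3 = 10^(−6.22/10) = 0.2388
Friis cascade:
  F = 1.832 + (1.633 − 1)/0.5458 + (6.180 − 1)/4.529 = 4.136
NF = 10 log₁₀(4.136) = 6.17 dB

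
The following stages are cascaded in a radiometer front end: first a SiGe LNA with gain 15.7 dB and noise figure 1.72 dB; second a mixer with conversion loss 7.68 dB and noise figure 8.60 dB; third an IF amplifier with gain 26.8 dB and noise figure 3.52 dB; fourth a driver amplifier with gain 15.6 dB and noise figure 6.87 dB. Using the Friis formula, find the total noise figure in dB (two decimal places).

Convert to linear (a loss of L dB is a gain of −L dB): F_i = 10^(NF_i/10), G_i = 10^(G_i,dB/10)
  Stage 1: F_1 = 10^(1.72/10) = 1.486, G_1 = 10^(15.7/10) = 37.15
  Stage 2: F_2 = 10^(8.60/10) = 7.244, G_2 = 10^(−7.68/10) = 0.1706
  Stage 3: F_3 = 10^(3.52/10) = 2.249, G_3 = 10^(26.8/10) = 478.6
  Stage 4: F_4 = 10^(6.87/10) = 4.864, G_4 = 10^(15.6/10) = 36.31
Friis cascade:
  F = 1.486 + (7.244 − 1)/37.15 + (2.249 − 1)/6.339 + (4.864 − 1)/3034 = 1.852
NF = 10 log₁₀(1.852) = 2.68 dB

2.68 dB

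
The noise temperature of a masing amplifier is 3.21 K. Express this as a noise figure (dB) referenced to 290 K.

F = 1 + T_e/T₀ = 1 + 3.21/290 = 1.01107
NF = 10 log₁₀(1.01107) = 0.048 dB

0.048 dB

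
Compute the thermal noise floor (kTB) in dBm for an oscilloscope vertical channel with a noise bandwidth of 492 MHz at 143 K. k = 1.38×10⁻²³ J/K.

−90.1 dBm

P_n = kTB = 1.38×10⁻²³ × 143 × 4.92×10⁸ = 9.71×10⁻¹³ W
In dBm: 10 log₁₀(9.71×10⁻¹³ / 10⁻³) = −90.1 dBm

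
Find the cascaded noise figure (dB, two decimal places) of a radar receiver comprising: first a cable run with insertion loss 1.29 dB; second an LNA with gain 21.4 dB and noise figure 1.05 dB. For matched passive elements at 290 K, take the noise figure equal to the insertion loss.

Convert to linear (a loss of L dB is a gain of −L dB): F_i = 10^(NF_i/10), G_i = 10^(G_i,dB/10)
  Stage 1: F_1 = 10^(1.29/10) = 1.346, G_1 = 10^(−1.29/10) = 0.7430
  Stage 2: F_2 = 10^(1.05/10) = 1.274, G_2 = 10^(21.4/10) = 138.0
Friis cascade:
  F = 1.346 + (1.274 − 1)/0.7430 = 1.714
NF = 10 log₁₀(1.714) = 2.34 dB

2.34 dB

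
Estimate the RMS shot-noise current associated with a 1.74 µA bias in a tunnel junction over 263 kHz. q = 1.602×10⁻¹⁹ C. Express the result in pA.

I_n = √(2qI·B)
2qI·B = 2 × 1.602×10⁻¹⁹ × 1.74×10⁻⁶ × 2.63×10⁵ = 1.47×10⁻¹⁹ A²
I_n = √(1.47×10⁻¹⁹) = 3.83×10⁻¹⁰ A = 383 pA

383 pA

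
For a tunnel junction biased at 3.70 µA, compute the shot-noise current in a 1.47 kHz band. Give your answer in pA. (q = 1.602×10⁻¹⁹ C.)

I_n = √(2qI·B)
2qI·B = 2 × 1.602×10⁻¹⁹ × 3.70×10⁻⁶ × 1.47×10³ = 1.74×10⁻²¹ A²
I_n = √(1.74×10⁻²¹) = 4.17×10⁻¹¹ A = 41.7 pA

41.7 pA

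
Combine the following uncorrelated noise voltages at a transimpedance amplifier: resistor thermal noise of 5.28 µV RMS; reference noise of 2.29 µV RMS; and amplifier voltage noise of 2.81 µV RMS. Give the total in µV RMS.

Uncorrelated sources add in power (mean-square): V_tot = √(ΣV_i²)
V_tot = √[(5.28×10⁻⁶)² + (2.29×10⁻⁶)² + (2.81×10⁻⁶)²] = 6.40×10⁻⁶ V = 6.40 µV

6.40 µV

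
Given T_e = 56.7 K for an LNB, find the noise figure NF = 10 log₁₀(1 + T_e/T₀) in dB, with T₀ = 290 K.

F = 1 + T_e/T₀ = 1 + 56.7/290 = 1.19552
NF = 10 log₁₀(1.19552) = 0.776 dB

0.776 dB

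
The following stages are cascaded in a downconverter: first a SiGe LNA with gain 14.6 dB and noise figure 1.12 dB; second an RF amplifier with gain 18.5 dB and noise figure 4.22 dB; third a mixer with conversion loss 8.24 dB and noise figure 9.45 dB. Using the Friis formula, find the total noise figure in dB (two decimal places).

Convert to linear (a loss of L dB is a gain of −L dB): F_i = 10^(NF_i/10), G_i = 10^(G_i,dB/10)
  Stage 1: F_1 = 10^(1.12/10) = 1.294, G_1 = 10^(14.6/10) = 28.84
  Stage 2: F_2 = 10^(4.22/10) = 2.642, G_2 = 10^(18.5/10) = 70.79
  Stage 3: F_3 = 10^(9.45/10) = 8.810, G_3 = 10^(−8.24/10) = 0.1500
Friis cascade:
  F = 1.294 + (2.642 − 1)/28.84 + (8.810 − 1)/2042 = 1.355
NF = 10 log₁₀(1.355) = 1.32 dB

1.32 dB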